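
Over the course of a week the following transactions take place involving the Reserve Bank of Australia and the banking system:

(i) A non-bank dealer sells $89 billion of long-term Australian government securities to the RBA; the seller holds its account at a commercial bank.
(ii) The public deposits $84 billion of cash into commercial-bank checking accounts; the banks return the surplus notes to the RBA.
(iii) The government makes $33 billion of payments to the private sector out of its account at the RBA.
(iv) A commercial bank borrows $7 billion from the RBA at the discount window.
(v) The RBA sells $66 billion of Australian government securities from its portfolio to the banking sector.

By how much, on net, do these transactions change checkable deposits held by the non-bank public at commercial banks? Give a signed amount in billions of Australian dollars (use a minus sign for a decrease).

Asset purchase (from non-banks) $89 billion: non-bank counterparties' bank balances rise → +$89B.
Currency deposit $84 billion: non-bank counterparties' bank balances rise → +$84B.
Government spending $33 billion: non-bank counterparties' bank balances rise → +$33B.
Discount-window loan $7 billion: the counterparty is a bank, so public deposits are unchanged → 0.
OMO sale (to banks) $66 billion: the counterparty is a bank, so public deposits are unchanged → 0.
Net: 89 + 84 + 33 + 0 + 0 = +$206 billion.

+$206 billion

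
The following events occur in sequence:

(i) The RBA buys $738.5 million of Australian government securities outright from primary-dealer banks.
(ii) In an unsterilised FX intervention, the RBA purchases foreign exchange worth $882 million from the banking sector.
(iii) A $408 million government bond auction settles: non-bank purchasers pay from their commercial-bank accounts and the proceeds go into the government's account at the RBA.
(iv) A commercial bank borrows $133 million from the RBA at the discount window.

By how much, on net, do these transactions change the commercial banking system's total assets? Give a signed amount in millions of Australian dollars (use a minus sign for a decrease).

OMO purchase (from banks) $738.5 million: just an asset swap on bank balance sheets → 0.
FX purchase $882 million: just an asset swap on bank balance sheets → 0.
Government account inflow $408 million: bank balance sheets shrink → −$408M.
Discount-window loan $133 million: bank balance sheets expand → +$133M.
Net: 0 + 0 − 408 + 133 = -$275 million.

-$275 million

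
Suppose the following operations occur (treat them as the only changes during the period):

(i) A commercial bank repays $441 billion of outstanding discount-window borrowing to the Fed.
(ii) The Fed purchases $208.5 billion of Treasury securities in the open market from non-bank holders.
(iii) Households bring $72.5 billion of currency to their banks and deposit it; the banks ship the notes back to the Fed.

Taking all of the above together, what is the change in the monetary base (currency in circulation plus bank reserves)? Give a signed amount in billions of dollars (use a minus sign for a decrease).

Fed balance sheet:
  Assets:      Securities +$208.5B, Loans to banks −$441B
  Liabilities: Bank reserves −$160B, Currency in circulation −$72.5B
Commercial banking system:
  Assets:      Reserves at CB −$160B
  Liabilities: Checkable deposits +$281B, Borrowings from CB −$441B
Monetary base = currency + reserves: −$72.5B + (−$160B) = -$232.5 billion.

-$232.5 billion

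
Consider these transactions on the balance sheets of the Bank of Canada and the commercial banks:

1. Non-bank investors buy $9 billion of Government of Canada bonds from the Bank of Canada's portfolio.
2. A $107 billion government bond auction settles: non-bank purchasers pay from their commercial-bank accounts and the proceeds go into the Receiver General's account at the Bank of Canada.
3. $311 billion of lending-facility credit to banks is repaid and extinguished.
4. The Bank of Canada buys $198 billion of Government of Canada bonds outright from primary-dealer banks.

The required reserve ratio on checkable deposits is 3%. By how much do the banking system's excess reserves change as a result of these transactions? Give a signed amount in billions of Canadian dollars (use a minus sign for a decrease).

Asset sale (to non-banks) $9 billion: reserves −$9B, deposits −$9B.
Government account inflow $107 billion: reserves −$107B, deposits −$107B.
Discount-window repayment $311 billion: reserves −$311B, deposits 0.
OMO purchase (from banks) $198 billion: reserves +$198B, deposits 0.
Totals: Δreserves = −$229B, Δdeposits = −$116B.
Δrequired reserves = 3% × −$116B = −$3.48B.
Δexcess reserves = Δreserves − Δrequired = −$229B − (−$3.48B) = -$225.52 billion.

-$225.52 billion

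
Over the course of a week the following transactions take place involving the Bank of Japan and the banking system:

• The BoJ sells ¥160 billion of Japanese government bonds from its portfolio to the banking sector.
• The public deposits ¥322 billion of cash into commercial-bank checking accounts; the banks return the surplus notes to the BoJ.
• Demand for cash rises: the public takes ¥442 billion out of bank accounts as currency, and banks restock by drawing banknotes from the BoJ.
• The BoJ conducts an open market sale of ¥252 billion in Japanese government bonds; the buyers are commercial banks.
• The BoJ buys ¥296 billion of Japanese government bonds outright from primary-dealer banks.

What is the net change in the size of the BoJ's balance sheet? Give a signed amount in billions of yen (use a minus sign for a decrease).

-¥116 billion

OMO sale (to banks) ¥160 billion: a BoJ asset is shed → −¥160B.
Currency deposit ¥322 billion: only the composition of liabilities changes → 0.
Currency withdrawal ¥442 billion: only the composition of liabilities changes → 0.
OMO sale (to banks) ¥252 billion: a BoJ asset is shed → −¥252B.
OMO purchase (from banks) ¥296 billion: a BoJ asset is acquired → +¥296B.
Net: −160 + 0 + 0 − 252 + 296 = -¥116 billion.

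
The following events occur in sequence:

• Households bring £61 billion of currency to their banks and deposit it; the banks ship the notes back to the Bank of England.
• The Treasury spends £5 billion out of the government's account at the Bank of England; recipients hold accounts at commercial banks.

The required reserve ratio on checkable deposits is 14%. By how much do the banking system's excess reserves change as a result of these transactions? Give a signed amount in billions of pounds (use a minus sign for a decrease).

+£56.76 billion

Currency deposit £61 billion: reserves +£61B, deposits +£61B.
Government spending £5 billion: reserves +£5B, deposits +£5B.
Totals: Δreserves = +£66B, Δdeposits = +£66B.
Δrequired reserves = 14% × +£66B = +£9.24B.
Δexcess reserves = Δreserves − Δrequired = +£66B − (+£9.24B) = +£56.76 billion.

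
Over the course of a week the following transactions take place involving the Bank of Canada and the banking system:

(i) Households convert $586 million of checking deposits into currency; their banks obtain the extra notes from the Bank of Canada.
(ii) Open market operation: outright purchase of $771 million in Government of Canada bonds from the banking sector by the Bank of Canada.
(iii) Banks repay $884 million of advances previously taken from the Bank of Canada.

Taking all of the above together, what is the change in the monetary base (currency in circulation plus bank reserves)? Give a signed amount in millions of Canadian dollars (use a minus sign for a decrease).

-$113 million

Bank of Canada balance sheet:
  Assets:      Securities +$771M, Loans to banks −$884M
  Liabilities: Bank reserves −$699M, Currency in circulation +$586M
Monetary base = currency + reserves: +$586M + (−$699M) = -$113 million.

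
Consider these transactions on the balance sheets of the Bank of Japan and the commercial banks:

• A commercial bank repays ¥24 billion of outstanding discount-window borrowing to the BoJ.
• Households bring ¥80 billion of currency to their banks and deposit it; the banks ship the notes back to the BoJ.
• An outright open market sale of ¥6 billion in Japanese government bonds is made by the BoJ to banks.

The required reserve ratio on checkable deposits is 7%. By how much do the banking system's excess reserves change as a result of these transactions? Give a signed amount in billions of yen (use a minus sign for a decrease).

+¥44.4 billion

Discount-window repayment ¥24 billion: reserves −¥24B, deposits 0.
Currency deposit ¥80 billion: reserves +¥80B, deposits +¥80B.
OMO sale (to banks) ¥6 billion: reserves −¥6B, deposits 0.
Totals: Δreserves = +¥50B, Δdeposits = +¥80B.
Δrequired reserves = 7% × +¥80B = +¥5.6B.
Δexcess reserves = Δreserves − Δrequired = +¥50B − (+¥5.6B) = +¥44.4 billion.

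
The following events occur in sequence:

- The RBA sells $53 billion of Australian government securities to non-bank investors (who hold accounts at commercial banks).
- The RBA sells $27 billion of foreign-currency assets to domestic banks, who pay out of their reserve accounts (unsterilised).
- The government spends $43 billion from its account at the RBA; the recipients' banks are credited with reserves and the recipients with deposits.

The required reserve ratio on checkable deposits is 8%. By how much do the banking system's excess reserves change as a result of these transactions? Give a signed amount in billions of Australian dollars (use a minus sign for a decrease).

Asset sale (to non-banks) $53 billion: reserves −$53B, deposits −$53B.
FX sale $27 billion: reserves −$27B, deposits 0.
Government spending $43 billion: reserves +$43B, deposits +$43B.
Totals: Δreserves = −$37B, Δdeposits = −$10B.
Δrequired reserves = 8% × −$10B = −$0.8B.
Δexcess reserves = Δreserves − Δrequired = −$37B − (−$0.8B) = -$36.2 billion.

-$36.2 billion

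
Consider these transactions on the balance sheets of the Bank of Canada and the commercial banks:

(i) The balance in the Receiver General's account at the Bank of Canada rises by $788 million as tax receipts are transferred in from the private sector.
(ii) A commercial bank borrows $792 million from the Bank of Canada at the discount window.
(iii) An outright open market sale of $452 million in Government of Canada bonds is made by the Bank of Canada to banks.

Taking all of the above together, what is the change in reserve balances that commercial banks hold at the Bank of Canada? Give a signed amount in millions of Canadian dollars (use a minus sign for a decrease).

-$448 million

Bank of Canada balance sheet:
  Assets:      Securities −$452M, Loans to banks +$792M
  Liabilities: Bank reserves −$448M, Government deposits +$788M
Commercial banking system:
  Assets:      Reserves at CB −$448M, Securities +$452M
  Liabilities: Checkable deposits −$788M, Borrowings from CB +$792M
So the change in reserve balances that commercial banks hold at the Bank of Canada is -$448 million.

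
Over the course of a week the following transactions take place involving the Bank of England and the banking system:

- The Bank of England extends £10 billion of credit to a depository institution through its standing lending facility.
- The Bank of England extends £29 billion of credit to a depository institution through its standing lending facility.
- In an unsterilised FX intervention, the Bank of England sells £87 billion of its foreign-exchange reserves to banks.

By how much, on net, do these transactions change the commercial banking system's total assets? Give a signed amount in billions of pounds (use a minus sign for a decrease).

+£39 billion

Discount-window loan £10 billion: bank balance sheets expand → +£10B.
Discount-window loan £29 billion: bank balance sheets expand → +£29B.
FX sale £87 billion: just an asset swap on bank balance sheets → 0.
Net: 10 + 29 + 0 = +£39 billion.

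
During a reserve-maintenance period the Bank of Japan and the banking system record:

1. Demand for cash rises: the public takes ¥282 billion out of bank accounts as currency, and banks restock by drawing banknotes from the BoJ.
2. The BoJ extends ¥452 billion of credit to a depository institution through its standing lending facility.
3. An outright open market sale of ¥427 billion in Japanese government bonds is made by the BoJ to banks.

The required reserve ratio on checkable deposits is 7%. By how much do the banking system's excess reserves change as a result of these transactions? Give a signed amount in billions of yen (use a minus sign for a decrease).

-¥237.26 billion

Currency withdrawal ¥282 billion: reserves −¥282B, deposits −¥282B.
Discount-window loan ¥452 billion: reserves +¥452B, deposits 0.
OMO sale (to banks) ¥427 billion: reserves −¥427B, deposits 0.
Totals: Δreserves = −¥257B, Δdeposits = −¥282B.
Δrequired reserves = 7% × −¥282B = −¥19.74B.
Δexcess reserves = Δreserves − Δrequired = −¥257B − (−¥19.74B) = -¥237.26 billion.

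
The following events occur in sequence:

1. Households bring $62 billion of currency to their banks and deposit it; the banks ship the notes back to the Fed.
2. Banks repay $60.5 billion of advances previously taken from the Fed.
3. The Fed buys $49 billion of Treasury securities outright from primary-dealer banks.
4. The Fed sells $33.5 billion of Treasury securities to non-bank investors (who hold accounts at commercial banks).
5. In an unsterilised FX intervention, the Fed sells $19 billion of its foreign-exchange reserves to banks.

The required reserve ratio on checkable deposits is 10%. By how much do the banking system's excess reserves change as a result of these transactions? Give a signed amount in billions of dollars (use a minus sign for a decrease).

Currency deposit $62 billion: reserves +$62B, deposits +$62B.
Discount-window repayment $60.5 billion: reserves −$60.5B, deposits 0.
OMO purchase (from banks) $49 billion: reserves +$49B, deposits 0.
Asset sale (to non-banks) $33.5 billion: reserves −$33.5B, deposits −$33.5B.
FX sale $19 billion: reserves −$19B, deposits 0.
Totals: Δreserves = −$2B, Δdeposits = +$28.5B.
Δrequired reserves = 10% × +$28.5B = +$2.85B.
Δexcess reserves = Δreserves − Δrequired = −$2B − (+$2.85B) = -$4.85 billion.

-$4.85 billion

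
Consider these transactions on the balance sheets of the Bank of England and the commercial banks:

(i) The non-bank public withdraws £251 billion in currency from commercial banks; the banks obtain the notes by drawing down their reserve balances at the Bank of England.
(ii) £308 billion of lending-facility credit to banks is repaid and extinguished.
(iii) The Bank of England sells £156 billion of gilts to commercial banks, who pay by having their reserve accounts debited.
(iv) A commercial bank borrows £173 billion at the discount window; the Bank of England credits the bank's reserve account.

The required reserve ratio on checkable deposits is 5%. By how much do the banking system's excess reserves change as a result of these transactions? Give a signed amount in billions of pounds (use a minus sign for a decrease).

-£529.45 billion

Currency withdrawal £251 billion: reserves −£251B, deposits −£251B.
Discount-window repayment £308 billion: reserves −£308B, deposits 0.
OMO sale (to banks) £156 billion: reserves −£156B, deposits 0.
Discount-window loan £173 billion: reserves +£173B, deposits 0.
Totals: Δreserves = −£542B, Δdeposits = −£251B.
Δrequired reserves = 5% × −£251B = −£12.55B.
Δexcess reserves = Δreserves − Δrequired = −£542B − (−£12.55B) = -£529.45 billion.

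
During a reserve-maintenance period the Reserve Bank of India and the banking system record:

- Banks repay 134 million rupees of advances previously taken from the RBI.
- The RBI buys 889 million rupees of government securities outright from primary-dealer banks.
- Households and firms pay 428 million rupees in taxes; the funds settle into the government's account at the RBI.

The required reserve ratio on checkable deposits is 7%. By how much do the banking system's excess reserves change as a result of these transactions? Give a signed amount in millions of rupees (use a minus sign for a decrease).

+356.96 million

Discount-window repayment 134 million rupees: reserves −134M, deposits 0.
OMO purchase (from banks) 889 million rupees: reserves +889M, deposits 0.
Government account inflow 428 million rupees: reserves −428M, deposits −428M.
Totals: Δreserves = +327M, Δdeposits = −428M.
Δrequired reserves = 7% × −428M = −29.96M.
Δexcess reserves = Δreserves − Δrequired = +327M − (−29.96M) = +356.96 million.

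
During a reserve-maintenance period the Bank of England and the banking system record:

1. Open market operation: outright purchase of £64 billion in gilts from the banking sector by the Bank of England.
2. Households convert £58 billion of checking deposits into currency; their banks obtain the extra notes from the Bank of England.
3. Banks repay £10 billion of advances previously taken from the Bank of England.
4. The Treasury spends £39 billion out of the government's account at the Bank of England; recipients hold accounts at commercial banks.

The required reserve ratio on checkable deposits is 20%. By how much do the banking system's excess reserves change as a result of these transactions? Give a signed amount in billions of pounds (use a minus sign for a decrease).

+£38.8 billion

OMO purchase (from banks) £64 billion: reserves +£64B, deposits 0.
Currency withdrawal £58 billion: reserves −£58B, deposits −£58B.
Discount-window repayment £10 billion: reserves −£10B, deposits 0.
Government spending £39 billion: reserves +£39B, deposits +£39B.
Totals: Δreserves = +£35B, Δdeposits = −£19B.
Δrequired reserves = 20% × −£19B = −£3.8B.
Δexcess reserves = Δreserves − Δrequired = +£35B − (−£3.8B) = +£38.8 billion.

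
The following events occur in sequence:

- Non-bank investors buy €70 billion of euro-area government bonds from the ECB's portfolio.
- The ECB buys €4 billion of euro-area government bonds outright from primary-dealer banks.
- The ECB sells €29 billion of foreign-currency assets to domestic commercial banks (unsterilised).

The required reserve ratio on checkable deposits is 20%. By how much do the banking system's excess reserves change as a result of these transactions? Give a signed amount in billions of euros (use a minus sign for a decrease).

Asset sale (to non-banks) €70 billion: reserves −€70B, deposits −€70B.
OMO purchase (from banks) €4 billion: reserves +€4B, deposits 0.
FX sale €29 billion: reserves −€29B, deposits 0.
Totals: Δreserves = −€95B, Δdeposits = −€70B.
Δrequired reserves = 20% × −€70B = −€14B.
Δexcess reserves = Δreserves − Δrequired = −€95B − (−€14B) = -€81 billion.

-€81 billion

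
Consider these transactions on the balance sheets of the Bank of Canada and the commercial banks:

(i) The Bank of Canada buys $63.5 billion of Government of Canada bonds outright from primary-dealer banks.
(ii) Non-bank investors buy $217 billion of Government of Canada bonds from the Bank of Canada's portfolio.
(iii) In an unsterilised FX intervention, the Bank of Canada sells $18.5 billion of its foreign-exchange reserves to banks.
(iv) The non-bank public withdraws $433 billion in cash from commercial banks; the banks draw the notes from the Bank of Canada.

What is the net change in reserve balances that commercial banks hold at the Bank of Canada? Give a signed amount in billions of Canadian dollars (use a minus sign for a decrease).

-$605 billion

OMO purchase (from banks) $63.5 billion: the Bank of Canada pays by crediting reserve accounts → +$63.5B.
Asset sale (to non-banks) $217 billion: the non-bank buyers' banks settle from reserves → −$217B.
FX sale $18.5 billion: the buying banks pay out of their reserve balances → −$18.5B.
Currency withdrawal $433 billion: banks swap reserves for currency → −$433B.
Net: 63.5 − 217 − 18.5 − 433 = -$605 billion.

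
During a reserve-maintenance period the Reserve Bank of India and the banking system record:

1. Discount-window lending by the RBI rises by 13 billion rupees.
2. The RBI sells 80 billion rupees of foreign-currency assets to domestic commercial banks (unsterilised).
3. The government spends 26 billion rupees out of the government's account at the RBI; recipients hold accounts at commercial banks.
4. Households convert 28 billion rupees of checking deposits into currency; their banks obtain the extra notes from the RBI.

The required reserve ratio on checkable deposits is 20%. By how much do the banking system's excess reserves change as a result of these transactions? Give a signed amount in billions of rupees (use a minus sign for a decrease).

-68.6 billion

Discount-window loan 13 billion rupees: reserves +13B, deposits 0.
FX sale 80 billion rupees: reserves −80B, deposits 0.
Government spending 26 billion rupees: reserves +26B, deposits +26B.
Currency withdrawal 28 billion rupees: reserves −28B, deposits −28B.
Totals: Δreserves = −69B, Δdeposits = −2B.
Δrequired reserves = 20% × −2B = −0.4B.
Δexcess reserves = Δreserves − Δrequired = −69B − (−0.4B) = -68.6 billion.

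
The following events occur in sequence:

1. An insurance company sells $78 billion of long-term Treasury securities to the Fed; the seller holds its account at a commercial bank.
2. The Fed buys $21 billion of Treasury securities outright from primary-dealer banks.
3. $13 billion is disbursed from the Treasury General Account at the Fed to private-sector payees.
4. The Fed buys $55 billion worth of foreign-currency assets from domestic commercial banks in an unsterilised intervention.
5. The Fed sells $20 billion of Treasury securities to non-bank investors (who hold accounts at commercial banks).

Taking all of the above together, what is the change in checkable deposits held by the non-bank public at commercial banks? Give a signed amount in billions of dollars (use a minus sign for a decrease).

+$71 billion

Asset purchase (from non-banks) $78 billion: non-bank counterparties' bank balances rise → +$78B.
OMO purchase (from banks) $21 billion: the counterparty is a bank, so public deposits are unchanged → 0.
Government spending $13 billion: non-bank counterparties' bank balances rise → +$13B.
FX purchase $55 billion: the counterparty is a bank, so public deposits are unchanged → 0.
Asset sale (to non-banks) $20 billion: non-bank counterparties' bank balances fall → −$20B.
Net: 78 + 0 + 13 + 0 − 20 = +$71 billion.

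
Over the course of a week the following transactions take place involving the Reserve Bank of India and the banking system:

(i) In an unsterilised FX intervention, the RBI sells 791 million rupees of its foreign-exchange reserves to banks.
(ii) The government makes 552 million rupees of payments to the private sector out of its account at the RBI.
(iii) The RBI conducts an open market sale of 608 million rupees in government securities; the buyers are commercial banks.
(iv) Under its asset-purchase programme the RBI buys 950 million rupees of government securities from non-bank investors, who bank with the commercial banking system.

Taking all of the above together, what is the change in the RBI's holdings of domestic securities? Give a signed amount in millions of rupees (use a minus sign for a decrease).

FX sale 791 million rupees: the RBI's securities portfolio is untouched → 0.
Government spending 552 million rupees: the RBI's securities portfolio is untouched → 0.
OMO sale (to banks) 608 million rupees: securities removed from the RBI's portfolio → −608M.
Asset purchase (from non-banks) 950 million rupees: securities added to the RBI's portfolio → +950M.
Net: 0 + 0 − 608 + 950 = +342 million.

+342 million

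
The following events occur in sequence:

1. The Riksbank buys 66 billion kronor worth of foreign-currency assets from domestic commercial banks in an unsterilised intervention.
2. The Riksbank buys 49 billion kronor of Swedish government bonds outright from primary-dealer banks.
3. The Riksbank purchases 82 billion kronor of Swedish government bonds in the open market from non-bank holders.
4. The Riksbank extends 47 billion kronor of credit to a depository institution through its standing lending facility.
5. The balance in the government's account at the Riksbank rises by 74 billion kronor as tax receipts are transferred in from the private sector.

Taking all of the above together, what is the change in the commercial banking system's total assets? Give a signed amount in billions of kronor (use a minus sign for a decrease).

+55 billion

Riksbank balance sheet:
  Assets:      Securities +131B, Loans to banks +47B, Foreign assets +66B
  Liabilities: Bank reserves +170B, Government deposits +74B
Commercial banking system:
  Assets:      Reserves at CB +170B, Securities −49B, Foreign assets −66B
  Liabilities: Checkable deposits +8B, Borrowings from CB +47B
Change in total bank assets = +55 billion.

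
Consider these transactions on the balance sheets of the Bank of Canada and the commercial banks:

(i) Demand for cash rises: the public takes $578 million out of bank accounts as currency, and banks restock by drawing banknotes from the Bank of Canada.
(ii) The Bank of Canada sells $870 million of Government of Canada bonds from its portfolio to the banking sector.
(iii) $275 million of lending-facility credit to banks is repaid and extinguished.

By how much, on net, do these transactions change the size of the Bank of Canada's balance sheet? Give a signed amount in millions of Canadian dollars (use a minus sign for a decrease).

-$1145 million

Bank of Canada balance sheet:
  Assets:      Securities −$870M, Loans to banks −$275M
  Liabilities: Bank reserves −$1723M, Currency in circulation +$578M
Commercial banking system:
  Assets:      Reserves at CB −$1723M, Securities +$870M
  Liabilities: Checkable deposits −$578M, Borrowings from CB −$275M
Change in total Bank of Canada assets = -$1145 million.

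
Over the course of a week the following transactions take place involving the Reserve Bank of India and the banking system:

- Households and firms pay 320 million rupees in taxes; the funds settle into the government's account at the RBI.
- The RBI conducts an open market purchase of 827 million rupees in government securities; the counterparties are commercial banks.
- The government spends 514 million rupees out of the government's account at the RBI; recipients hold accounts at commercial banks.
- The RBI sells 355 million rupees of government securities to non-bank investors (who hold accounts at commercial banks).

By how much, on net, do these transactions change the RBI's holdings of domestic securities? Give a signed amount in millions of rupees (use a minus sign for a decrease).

RBI balance sheet:
  Assets:      Securities +472M
  Liabilities: Bank reserves +666M, Government deposits −194M
So the change in the RBI's holdings of domestic securities is +472 million.

+472 million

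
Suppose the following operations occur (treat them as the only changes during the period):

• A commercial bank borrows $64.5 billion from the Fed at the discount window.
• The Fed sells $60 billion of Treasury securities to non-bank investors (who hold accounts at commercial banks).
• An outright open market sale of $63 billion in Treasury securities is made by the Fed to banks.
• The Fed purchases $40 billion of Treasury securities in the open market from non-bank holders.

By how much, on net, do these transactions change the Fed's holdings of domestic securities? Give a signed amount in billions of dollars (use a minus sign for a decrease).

-$83 billion

Fed balance sheet:
  Assets:      Securities −$83B, Loans to banks +$64.5B
  Liabilities: Bank reserves −$18.5B
So the change in the Fed's holdings of domestic securities is -$83 billion.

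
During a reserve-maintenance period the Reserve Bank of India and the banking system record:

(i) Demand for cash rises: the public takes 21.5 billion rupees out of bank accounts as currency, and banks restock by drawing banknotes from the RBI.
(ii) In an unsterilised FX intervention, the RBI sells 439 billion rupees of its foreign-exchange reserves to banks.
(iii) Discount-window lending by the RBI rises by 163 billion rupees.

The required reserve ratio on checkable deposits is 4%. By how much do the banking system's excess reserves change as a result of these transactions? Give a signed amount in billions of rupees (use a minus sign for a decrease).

Currency withdrawal 21.5 billion rupees: reserves −21.5B, deposits −21.5B.
FX sale 439 billion rupees: reserves −439B, deposits 0.
Discount-window loan 163 billion rupees: reserves +163B, deposits 0.
Totals: Δreserves = −297.5B, Δdeposits = −21.5B.
Δrequired reserves = 4% × −21.5B = −0.86B.
Δexcess reserves = Δreserves − Δrequired = −297.5B − (−0.86B) = -296.64 billion.

-296.64 billion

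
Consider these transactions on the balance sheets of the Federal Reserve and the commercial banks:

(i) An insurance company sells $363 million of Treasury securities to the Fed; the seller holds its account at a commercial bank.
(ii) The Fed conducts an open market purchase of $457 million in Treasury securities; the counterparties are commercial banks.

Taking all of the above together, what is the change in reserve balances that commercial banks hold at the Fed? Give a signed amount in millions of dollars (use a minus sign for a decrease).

Asset purchase (from non-banks) $363 million: the Fed pays by crediting reserve accounts → +$363M.
OMO purchase (from banks) $457 million: the Fed pays by crediting reserve accounts → +$457M.
Net: 363 + 457 = +$820 million.

+$820 million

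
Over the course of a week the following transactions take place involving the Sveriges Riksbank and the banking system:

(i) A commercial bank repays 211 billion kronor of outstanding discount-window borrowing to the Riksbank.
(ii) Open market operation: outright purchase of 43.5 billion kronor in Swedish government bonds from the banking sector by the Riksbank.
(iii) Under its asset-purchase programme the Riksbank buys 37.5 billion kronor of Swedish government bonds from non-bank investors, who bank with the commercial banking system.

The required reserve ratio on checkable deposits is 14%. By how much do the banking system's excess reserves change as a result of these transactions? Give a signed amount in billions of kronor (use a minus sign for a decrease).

-135.25 billion

Discount-window repayment 211 billion kronor: reserves −211B, deposits 0.
OMO purchase (from banks) 43.5 billion kronor: reserves +43.5B, deposits 0.
Asset purchase (from non-banks) 37.5 billion kronor: reserves +37.5B, deposits +37.5B.
Totals: Δreserves = −130B, Δdeposits = +37.5B.
Δrequired reserves = 14% × +37.5B = +5.25B.
Δexcess reserves = Δreserves − Δrequired = −130B − (+5.25B) = -135.25 billion.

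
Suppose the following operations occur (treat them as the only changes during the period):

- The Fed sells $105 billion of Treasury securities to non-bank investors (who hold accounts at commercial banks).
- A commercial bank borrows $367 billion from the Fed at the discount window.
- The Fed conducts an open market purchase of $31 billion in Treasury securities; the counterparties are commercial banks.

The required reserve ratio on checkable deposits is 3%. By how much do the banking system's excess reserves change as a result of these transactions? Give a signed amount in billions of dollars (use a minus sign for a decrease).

Asset sale (to non-banks) $105 billion: reserves −$105B, deposits −$105B.
Discount-window loan $367 billion: reserves +$367B, deposits 0.
OMO purchase (from banks) $31 billion: reserves +$31B, deposits 0.
Totals: Δreserves = +$293B, Δdeposits = −$105B.
Δrequired reserves = 3% × −$105B = −$3.15B.
Δexcess reserves = Δreserves − Δrequired = +$293B − (−$3.15B) = +$296.15 billion.

+$296.15 billion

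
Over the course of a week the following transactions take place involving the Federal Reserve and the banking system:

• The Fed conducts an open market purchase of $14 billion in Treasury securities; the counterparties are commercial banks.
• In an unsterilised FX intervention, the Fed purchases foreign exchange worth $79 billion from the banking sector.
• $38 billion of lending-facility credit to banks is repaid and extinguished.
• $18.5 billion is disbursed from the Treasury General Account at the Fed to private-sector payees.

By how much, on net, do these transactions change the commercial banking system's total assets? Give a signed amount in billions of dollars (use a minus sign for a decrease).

-$19.5 billion

Fed balance sheet:
  Assets:      Securities +$14B, Loans to banks −$38B, Foreign assets +$79B
  Liabilities: Bank reserves +$73.5B, Government deposits −$18.5B
Commercial banking system:
  Assets:      Reserves at CB +$73.5B, Securities −$14B, Foreign assets −$79B
  Liabilities: Checkable deposits +$18.5B, Borrowings from CB −$38B
Change in total bank assets = -$19.5 billion.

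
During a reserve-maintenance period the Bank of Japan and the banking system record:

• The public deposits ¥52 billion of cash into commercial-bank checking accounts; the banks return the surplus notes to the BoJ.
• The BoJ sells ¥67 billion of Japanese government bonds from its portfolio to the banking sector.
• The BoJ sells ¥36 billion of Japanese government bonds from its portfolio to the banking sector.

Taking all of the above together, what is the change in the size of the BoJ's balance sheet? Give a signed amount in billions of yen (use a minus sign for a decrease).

BoJ balance sheet:
  Assets:      Securities −¥103B
  Liabilities: Bank reserves −¥51B, Currency in circulation −¥52B
Commercial banking system:
  Assets:      Reserves at CB −¥51B, Securities +¥103B
  Liabilities: Checkable deposits +¥52B
Change in total BoJ assets = -¥103 billion.

-¥103 billion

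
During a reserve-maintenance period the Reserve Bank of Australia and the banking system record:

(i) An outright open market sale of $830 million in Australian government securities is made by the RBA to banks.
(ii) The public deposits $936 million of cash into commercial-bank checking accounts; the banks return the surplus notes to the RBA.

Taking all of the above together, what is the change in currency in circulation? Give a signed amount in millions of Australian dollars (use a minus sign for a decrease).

-$936 million

RBA balance sheet:
  Assets:      Securities −$830M
  Liabilities: Bank reserves +$106M, Currency in circulation −$936M
So the change in currency in circulation is -$936 million.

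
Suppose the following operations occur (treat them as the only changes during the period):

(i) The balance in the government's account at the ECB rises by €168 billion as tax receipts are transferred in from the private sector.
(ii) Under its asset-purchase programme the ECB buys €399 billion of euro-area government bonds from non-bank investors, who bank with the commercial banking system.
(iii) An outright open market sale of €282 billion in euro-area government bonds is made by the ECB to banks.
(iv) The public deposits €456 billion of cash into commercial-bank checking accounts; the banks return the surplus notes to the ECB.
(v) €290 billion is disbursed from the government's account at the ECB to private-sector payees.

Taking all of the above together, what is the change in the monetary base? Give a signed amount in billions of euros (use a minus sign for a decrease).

Government account inflow €168 billion: reserves shift to a non-base liability → −€168B.
Asset purchase (from non-banks) €399 billion: ECB balance sheet expands → +€399B.
OMO sale (to banks) €282 billion: ECB balance sheet contracts → −€282B.
Currency deposit €456 billion: just a shift between currency and reserves — both are base money → 0.
Government spending €290 billion: a non-base liability converts back to reserves → +€290B.
Net: −168 + 399 − 282 + 0 + 290 = +€239 billion.

+€239 billion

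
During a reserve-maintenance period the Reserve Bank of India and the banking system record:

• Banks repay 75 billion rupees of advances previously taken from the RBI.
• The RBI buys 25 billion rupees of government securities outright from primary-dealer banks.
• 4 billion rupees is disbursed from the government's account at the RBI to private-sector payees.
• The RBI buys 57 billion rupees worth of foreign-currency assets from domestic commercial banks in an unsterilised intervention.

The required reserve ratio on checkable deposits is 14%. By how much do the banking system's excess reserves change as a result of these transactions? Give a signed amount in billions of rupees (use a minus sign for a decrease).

+10.44 billion

Discount-window repayment 75 billion rupees: reserves −75B, deposits 0.
OMO purchase (from banks) 25 billion rupees: reserves +25B, deposits 0.
Government spending 4 billion rupees: reserves +4B, deposits +4B.
FX purchase 57 billion rupees: reserves +57B, deposits 0.
Totals: Δreserves = +11B, Δdeposits = +4B.
Δrequired reserves = 14% × +4B = +0.56B.
Δexcess reserves = Δreserves − Δrequired = +11B − (+0.56B) = +10.44 billion.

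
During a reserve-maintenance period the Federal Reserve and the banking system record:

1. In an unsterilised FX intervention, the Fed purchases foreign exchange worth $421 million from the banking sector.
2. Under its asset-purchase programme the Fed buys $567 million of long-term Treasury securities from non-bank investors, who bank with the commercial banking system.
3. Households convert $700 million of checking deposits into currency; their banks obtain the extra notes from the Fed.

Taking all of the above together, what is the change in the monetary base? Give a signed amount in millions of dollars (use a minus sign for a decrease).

Fed balance sheet:
  Assets:      Securities +$567M, Foreign assets +$421M
  Liabilities: Bank reserves +$288M, Currency in circulation +$700M
Commercial banking system:
  Assets:      Reserves at CB +$288M, Foreign assets −$421M
  Liabilities: Checkable deposits −$133M
Monetary base = currency + reserves: +$700M + (+$288M) = +$988 million.

+$988 million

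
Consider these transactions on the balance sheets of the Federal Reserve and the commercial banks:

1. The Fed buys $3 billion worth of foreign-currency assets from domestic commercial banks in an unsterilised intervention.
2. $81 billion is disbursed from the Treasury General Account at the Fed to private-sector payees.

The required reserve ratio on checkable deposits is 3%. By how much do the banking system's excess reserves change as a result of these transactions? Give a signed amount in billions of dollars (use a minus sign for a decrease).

+$81.57 billion

FX purchase $3 billion: reserves +$3B, deposits 0.
Government spending $81 billion: reserves +$81B, deposits +$81B.
Totals: Δreserves = +$84B, Δdeposits = +$81B.
Δrequired reserves = 3% × +$81B = +$2.43B.
Δexcess reserves = Δreserves − Δrequired = +$84B − (+$2.43B) = +$81.57 billion.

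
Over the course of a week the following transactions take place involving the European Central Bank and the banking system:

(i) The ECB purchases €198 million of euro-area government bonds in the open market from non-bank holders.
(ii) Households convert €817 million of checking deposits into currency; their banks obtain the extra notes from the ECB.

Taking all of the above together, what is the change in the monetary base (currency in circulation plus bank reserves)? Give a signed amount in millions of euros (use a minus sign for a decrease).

+€198 million

ECB balance sheet:
  Assets:      Securities +€198M
  Liabilities: Bank reserves −€619M, Currency in circulation +€817M
Commercial banking system:
  Assets:      Reserves at CB −€619M
  Liabilities: Checkable deposits −€619M
Monetary base = currency + reserves: +€817M + (−€619M) = +€198 million.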